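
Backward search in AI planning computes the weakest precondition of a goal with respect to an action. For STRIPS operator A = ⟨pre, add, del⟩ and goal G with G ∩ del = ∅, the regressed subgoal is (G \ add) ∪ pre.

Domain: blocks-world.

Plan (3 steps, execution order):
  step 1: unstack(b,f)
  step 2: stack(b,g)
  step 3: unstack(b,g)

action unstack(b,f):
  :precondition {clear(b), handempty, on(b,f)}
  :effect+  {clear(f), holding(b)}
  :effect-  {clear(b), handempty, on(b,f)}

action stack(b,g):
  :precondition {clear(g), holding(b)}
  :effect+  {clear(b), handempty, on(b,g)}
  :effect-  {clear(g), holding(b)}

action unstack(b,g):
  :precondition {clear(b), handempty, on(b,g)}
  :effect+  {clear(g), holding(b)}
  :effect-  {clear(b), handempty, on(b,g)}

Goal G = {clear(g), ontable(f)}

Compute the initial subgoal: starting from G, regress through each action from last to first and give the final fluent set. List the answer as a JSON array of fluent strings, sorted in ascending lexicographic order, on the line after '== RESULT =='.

Regress step by step:
  through step 3 (unstack(b,g)): drop {clear(g)}, keep {ontable(f)}, require {clear(b), handempty, on(b,g)}
    → {clear(b), handempty, on(b,g), ontable(f)}
  through step 2 (stack(b,g)): drop {clear(b), handempty, on(b,g)}, keep {ontable(f)}, require {clear(g), holding(b)}
    → {clear(g), holding(b), ontable(f)}
  through step 1 (unstack(b,f)): drop {holding(b)}, keep {clear(g), ontable(f)}, require {clear(b), handempty, on(b,f)}
    → {clear(b), clear(g), handempty, on(b,f), ontable(f)}

== RESULT ==
["clear(b)", "clear(g)", "handempty", "on(b,f)", "ontable(f)"]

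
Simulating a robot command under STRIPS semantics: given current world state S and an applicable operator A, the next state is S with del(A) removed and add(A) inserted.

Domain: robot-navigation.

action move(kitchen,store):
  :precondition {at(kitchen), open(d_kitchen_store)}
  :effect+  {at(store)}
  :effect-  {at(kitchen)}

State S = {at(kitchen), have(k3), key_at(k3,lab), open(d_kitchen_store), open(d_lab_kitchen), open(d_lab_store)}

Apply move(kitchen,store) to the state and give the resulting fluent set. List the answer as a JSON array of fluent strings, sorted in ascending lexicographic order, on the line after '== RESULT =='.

Compute (S \ del) ∪ add:
  pre ⊆ S: {at(kitchen), open(d_kitchen_store)} ⊆ S  — applicable
  S \ del = {have(k3), key_at(k3,lab), open(d_kitchen_store), open(d_lab_kitchen), open(d_lab_store)}
  ∪ add   = {at(store), have(k3), key_at(k3,lab), open(d_kitchen_store), open(d_lab_kitchen), open(d_lab_store)}

== RESULT ==
["at(store)", "have(k3)", "key_at(k3,lab)", "open(d_kitchen_store)", "open(d_lab_kitchen)", "open(d_lab_store)"]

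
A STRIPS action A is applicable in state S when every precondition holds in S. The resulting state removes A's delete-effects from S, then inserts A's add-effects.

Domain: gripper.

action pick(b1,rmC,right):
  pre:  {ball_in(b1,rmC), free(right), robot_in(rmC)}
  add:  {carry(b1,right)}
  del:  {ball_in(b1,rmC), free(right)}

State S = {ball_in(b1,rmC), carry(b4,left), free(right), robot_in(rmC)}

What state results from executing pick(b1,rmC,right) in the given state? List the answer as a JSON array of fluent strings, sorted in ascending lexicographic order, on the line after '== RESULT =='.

Progress:
  pre ⊆ S: {ball_in(b1,rmC), free(right), robot_in(rmC)} ⊆ S  — applicable
  S \ del = {carry(b4,left), robot_in(rmC)}
  ∪ add   = {carry(b1,right), carry(b4,left), robot_in(rmC)}

== RESULT ==
["carry(b1,right)", "carry(b4,left)", "robot_in(rmC)"]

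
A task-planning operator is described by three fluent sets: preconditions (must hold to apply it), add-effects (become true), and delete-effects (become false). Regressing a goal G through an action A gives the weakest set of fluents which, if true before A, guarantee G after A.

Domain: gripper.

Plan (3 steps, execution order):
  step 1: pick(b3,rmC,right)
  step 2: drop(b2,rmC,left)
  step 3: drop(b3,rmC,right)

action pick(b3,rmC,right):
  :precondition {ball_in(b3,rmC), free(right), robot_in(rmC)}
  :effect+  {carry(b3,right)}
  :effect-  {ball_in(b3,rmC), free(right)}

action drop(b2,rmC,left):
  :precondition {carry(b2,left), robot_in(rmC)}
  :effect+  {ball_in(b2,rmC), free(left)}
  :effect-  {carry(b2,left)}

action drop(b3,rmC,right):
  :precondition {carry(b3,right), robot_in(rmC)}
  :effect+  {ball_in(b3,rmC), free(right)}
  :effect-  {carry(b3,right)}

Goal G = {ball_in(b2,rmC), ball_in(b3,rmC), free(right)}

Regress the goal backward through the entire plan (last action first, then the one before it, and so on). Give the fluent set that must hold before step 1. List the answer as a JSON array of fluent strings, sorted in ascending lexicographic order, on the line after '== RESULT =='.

Work backward from the goal:
  through step 3 (drop(b3,rmC,right)): drop {ball_in(b3,rmC), free(right)}, keep {ball_in(b2,rmC)}, require {carry(b3,right), robot_in(rmC)}
    → {ball_in(b2,rmC), carry(b3,right), robot_in(rmC)}
  through step 2 (drop(b2,rmC,left)): drop {ball_in(b2,rmC)}, keep {carry(b3,right), robot_in(rmC)}, require {carry(b2,left), robot_in(rmC)}
    → {carry(b2,left), carry(b3,right), robot_in(rmC)}
  through step 1 (pick(b3,rmC,right)): drop {carry(b3,right)}, keep {carry(b2,left), robot_in(rmC)}, require {ball_in(b3,rmC), free(right), robot_in(rmC)}
    → {ball_in(b3,rmC), carry(b2,left), free(right), robot_in(rmC)}

== RESULT ==
["ball_in(b3,rmC)", "carry(b2,left)", "free(right)", "robot_in(rmC)"]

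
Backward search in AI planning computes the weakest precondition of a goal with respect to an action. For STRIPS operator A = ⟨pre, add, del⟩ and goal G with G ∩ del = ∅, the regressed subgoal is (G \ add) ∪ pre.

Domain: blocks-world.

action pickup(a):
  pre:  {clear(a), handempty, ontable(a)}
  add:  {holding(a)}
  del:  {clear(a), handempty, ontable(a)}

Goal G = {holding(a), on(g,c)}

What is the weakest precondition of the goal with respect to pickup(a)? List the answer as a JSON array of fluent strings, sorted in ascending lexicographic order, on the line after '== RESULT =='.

Regress:
  G ∩ del = {}  (empty — regression defined)
  G \ add = {holding(a), on(g,c)} \ {holding(a)} = {on(g,c)}
  ∪ pre   = {on(g,c)} ∪ {clear(a), handempty, ontable(a)}
          = {clear(a), handempty, on(g,c), ontable(a)}

== RESULT ==
["clear(a)", "handempty", "on(g,c)", "ontable(a)"]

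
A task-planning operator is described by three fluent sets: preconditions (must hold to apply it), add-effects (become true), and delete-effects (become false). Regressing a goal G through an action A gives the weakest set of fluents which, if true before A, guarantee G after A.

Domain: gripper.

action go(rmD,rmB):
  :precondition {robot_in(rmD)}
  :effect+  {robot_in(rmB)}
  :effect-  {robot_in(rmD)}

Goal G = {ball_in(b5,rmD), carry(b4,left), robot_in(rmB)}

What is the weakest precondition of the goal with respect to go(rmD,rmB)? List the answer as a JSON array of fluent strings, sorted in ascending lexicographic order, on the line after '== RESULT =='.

Regress:
  G ∩ del = {}  (empty — regression defined)
  G \ add = {ball_in(b5,rmD), carry(b4,left), robot_in(rmB)} \ {robot_in(rmB)} = {ball_in(b5,rmD), carry(b4,left)}
  ∪ pre   = {ball_in(b5,rmD), carry(b4,left)} ∪ {robot_in(rmD)}
          = {ball_in(b5,rmD), carry(b4,left), robot_in(rmD)}

== RESULT ==
["ball_in(b5,rmD)", "carry(b4,left)", "robot_in(rmD)"]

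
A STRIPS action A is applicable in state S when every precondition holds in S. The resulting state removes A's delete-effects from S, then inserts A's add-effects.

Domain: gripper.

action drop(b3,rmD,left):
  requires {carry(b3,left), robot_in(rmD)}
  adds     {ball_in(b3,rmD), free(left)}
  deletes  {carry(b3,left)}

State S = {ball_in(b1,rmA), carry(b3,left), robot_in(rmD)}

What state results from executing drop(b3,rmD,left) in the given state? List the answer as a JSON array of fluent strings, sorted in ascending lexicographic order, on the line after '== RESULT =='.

Compute (S \ del) ∪ add:
  pre ⊆ S: {carry(b3,left), robot_in(rmD)} ⊆ S  — applicable
  S \ del = {ball_in(b1,rmA), robot_in(rmD)}
  ∪ add   = {ball_in(b1,rmA), ball_in(b3,rmD), free(left), robot_in(rmD)}

== RESULT ==
["ball_in(b1,rmA)", "ball_in(b3,rmD)", "free(left)", "robot_in(rmD)"]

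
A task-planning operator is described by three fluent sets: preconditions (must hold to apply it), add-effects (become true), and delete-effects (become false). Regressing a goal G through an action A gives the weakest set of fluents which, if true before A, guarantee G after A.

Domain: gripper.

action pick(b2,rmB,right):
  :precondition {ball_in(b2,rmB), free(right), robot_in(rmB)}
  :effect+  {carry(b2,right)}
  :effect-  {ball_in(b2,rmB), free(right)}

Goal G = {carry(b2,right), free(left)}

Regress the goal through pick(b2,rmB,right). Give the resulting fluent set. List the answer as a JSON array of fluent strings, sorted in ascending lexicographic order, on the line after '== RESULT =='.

Compute (G \ add) ∪ pre:
  G ∩ del = {}  (empty — regression defined)
  G \ add = {carry(b2,right), free(left)} \ {carry(b2,right)} = {free(left)}
  ∪ pre   = {free(left)} ∪ {ball_in(b2,rmB), free(right), robot_in(rmB)}
          = {ball_in(b2,rmB), free(left), free(right), robot_in(rmB)}

== RESULT ==
["ball_in(b2,rmB)", "free(left)", "free(right)", "robot_in(rmB)"]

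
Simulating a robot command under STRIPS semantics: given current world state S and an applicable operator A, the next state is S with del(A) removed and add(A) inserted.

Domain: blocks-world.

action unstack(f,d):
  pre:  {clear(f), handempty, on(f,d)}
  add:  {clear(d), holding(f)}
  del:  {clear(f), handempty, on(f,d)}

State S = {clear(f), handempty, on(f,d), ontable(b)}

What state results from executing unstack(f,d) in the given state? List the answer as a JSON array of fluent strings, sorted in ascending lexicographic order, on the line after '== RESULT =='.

Compute (S \ del) ∪ add:
  pre ⊆ S: {clear(f), handempty, on(f,d)} ⊆ S  — applicable
  S \ del = {ontable(b)}
  ∪ add   = {clear(d), holding(f), ontable(b)}

== RESULT ==
["clear(d)", "holding(f)", "ontable(b)"]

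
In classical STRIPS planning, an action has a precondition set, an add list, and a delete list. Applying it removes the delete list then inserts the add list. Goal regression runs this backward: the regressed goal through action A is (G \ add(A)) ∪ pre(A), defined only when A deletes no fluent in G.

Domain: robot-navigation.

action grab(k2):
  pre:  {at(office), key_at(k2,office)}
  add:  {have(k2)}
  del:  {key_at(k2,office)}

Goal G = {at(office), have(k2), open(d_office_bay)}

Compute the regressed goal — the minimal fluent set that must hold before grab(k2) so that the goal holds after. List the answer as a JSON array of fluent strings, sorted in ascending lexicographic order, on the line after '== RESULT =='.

Compute (G \ add) ∪ pre:
  G ∩ del = {}  (empty — regression defined)
  G \ add = {at(office), have(k2), open(d_office_bay)} \ {have(k2)} = {at(office), open(d_office_bay)}
  ∪ pre   = {at(office), open(d_office_bay)} ∪ {at(office), key_at(k2,office)}
          = {at(office), key_at(k2,office), open(d_office_bay)}

== RESULT ==
["at(office)", "key_at(k2,office)", "open(d_office_bay)"]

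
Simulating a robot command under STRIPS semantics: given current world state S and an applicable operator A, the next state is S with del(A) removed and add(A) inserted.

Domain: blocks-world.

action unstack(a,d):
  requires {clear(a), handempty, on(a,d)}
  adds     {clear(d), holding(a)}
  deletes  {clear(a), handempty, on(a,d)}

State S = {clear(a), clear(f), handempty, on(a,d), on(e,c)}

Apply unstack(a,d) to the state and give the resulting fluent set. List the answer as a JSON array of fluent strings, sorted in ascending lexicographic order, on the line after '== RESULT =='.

Progress:
  pre ⊆ S: {clear(a), handempty, on(a,d)} ⊆ S  — applicable
  S \ del = {clear(f), on(e,c)}
  ∪ add   = {clear(d), clear(f), holding(a), on(e,c)}

== RESULT ==
["clear(d)", "clear(f)", "holding(a)", "on(e,c)"]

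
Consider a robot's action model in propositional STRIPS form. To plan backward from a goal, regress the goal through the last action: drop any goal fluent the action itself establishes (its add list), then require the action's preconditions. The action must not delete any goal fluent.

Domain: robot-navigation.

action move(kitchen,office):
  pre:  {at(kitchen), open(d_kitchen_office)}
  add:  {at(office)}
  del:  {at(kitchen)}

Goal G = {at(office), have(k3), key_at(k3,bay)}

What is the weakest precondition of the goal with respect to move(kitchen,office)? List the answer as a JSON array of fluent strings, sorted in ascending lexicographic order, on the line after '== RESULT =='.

Regress:
  G ∩ del = {}  (empty — regression defined)
  G \ add = {at(office), have(k3), key_at(k3,bay)} \ {at(office)} = {have(k3), key_at(k3,bay)}
  ∪ pre   = {have(k3), key_at(k3,bay)} ∪ {at(kitchen), open(d_kitchen_office)}
          = {at(kitchen), have(k3), key_at(k3,bay), open(d_kitchen_office)}

== RESULT ==
["at(kitchen)", "have(k3)", "key_at(k3,bay)", "open(d_kitchen_office)"]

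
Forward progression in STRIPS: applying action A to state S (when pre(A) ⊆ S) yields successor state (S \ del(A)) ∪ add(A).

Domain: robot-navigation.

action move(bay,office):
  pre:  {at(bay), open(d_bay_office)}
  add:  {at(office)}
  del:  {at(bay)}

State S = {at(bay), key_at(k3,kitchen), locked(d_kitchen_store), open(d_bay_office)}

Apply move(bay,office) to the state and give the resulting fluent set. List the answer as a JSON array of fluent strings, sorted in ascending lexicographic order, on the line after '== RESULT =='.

Progress:
  pre ⊆ S: {at(bay), open(d_bay_office)} ⊆ S  — applicable
  S \ del = {key_at(k3,kitchen), locked(d_kitchen_store), open(d_bay_office)}
  ∪ add   = {at(office), key_at(k3,kitchen), locked(d_kitchen_store), open(d_bay_office)}

== RESULT ==
["at(office)", "key_at(k3,kitchen)", "locked(d_kitchen_store)", "open(d_bay_office)"]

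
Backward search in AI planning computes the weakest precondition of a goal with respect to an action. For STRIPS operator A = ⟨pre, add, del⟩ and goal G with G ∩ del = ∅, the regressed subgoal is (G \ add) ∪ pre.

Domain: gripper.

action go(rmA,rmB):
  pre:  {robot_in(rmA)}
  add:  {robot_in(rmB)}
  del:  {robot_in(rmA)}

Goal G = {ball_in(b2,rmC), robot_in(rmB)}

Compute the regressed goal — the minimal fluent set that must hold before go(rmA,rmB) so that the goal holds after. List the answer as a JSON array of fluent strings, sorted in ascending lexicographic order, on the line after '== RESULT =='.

Regress:
  G ∩ del = {}  (empty — regression defined)
  G \ add = {ball_in(b2,rmC), robot_in(rmB)} \ {robot_in(rmB)} = {ball_in(b2,rmC)}
  ∪ pre   = {ball_in(b2,rmC)} ∪ {robot_in(rmA)}
          = {ball_in(b2,rmC), robot_in(rmA)}

== RESULT ==
["ball_in(b2,rmC)", "robot_in(rmA)"]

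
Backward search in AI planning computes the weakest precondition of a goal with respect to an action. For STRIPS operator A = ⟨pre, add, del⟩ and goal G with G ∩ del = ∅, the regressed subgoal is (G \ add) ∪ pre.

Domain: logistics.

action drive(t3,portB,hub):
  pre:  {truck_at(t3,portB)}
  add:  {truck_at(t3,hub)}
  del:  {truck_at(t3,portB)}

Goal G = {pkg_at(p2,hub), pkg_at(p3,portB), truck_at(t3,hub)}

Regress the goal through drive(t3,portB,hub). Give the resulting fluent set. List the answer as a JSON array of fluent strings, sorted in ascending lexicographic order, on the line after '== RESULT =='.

Regress:
  G ∩ del = {}  (empty — regression defined)
  G \ add = {pkg_at(p2,hub), pkg_at(p3,portB), truck_at(t3,hub)} \ {truck_at(t3,hub)} = {pkg_at(p2,hub), pkg_at(p3,portB)}
  ∪ pre   = {pkg_at(p2,hub), pkg_at(p3,portB)} ∪ {truck_at(t3,portB)}
          = {pkg_at(p2,hub), pkg_at(p3,portB), truck_at(t3,portB)}

== RESULT ==
["pkg_at(p2,hub)", "pkg_at(p3,portB)", "truck_at(t3,portB)"]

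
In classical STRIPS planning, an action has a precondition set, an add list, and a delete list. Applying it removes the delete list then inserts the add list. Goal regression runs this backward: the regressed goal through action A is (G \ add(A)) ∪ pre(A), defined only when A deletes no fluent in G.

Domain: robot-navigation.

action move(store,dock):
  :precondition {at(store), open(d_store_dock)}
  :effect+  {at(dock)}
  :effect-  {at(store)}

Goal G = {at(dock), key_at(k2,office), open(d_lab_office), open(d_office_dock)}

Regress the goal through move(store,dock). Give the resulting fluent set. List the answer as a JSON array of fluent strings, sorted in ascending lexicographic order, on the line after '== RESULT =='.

Compute (G \ add) ∪ pre:
  G ∩ del = {}  (empty — regression defined)
  G \ add = {at(dock), key_at(k2,office), open(d_lab_office), open(d_office_dock)} \ {at(dock)} = {key_at(k2,office), open(d_lab_office), open(d_office_dock)}
  ∪ pre   = {key_at(k2,office), open(d_lab_office), open(d_office_dock)} ∪ {at(store), open(d_store_dock)}
          = {at(store), key_at(k2,office), open(d_lab_office), open(d_office_dock), open(d_store_dock)}

== RESULT ==
["at(store)", "key_at(k2,office)", "open(d_lab_office)", "open(d_office_dock)", "open(d_store_dock)"]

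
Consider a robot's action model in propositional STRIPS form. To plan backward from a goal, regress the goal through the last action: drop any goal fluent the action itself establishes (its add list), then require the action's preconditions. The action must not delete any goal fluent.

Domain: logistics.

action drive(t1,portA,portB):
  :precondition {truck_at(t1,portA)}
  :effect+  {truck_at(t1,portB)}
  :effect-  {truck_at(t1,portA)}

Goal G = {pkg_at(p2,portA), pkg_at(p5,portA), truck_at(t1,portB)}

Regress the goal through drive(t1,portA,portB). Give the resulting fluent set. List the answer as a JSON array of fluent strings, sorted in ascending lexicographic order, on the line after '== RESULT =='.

Regress:
  G ∩ del = {}  (empty — regression defined)
  G \ add = {pkg_at(p2,portA), pkg_at(p5,portA), truck_at(t1,portB)} \ {truck_at(t1,portB)} = {pkg_at(p2,portA), pkg_at(p5,portA)}
  ∪ pre   = {pkg_at(p2,portA), pkg_at(p5,portA)} ∪ {truck_at(t1,portA)}
          = {pkg_at(p2,portA), pkg_at(p5,portA), truck_at(t1,portA)}

== RESULT ==
["pkg_at(p2,portA)", "pkg_at(p5,portA)", "truck_at(t1,portA)"]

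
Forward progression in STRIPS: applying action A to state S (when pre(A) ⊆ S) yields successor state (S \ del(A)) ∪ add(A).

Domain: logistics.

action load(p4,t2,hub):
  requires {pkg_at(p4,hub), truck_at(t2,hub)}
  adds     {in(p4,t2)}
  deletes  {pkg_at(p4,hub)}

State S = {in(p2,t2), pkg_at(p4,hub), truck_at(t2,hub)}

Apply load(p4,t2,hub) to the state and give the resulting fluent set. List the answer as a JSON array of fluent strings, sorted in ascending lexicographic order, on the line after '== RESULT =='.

Compute (S \ del) ∪ add:
  pre ⊆ S: {pkg_at(p4,hub), truck_at(t2,hub)} ⊆ S  — applicable
  S \ del = {in(p2,t2), truck_at(t2,hub)}
  ∪ add   = {in(p2,t2), in(p4,t2), truck_at(t2,hub)}

== RESULT ==
["in(p2,t2)", "in(p4,t2)", "truck_at(t2,hub)"]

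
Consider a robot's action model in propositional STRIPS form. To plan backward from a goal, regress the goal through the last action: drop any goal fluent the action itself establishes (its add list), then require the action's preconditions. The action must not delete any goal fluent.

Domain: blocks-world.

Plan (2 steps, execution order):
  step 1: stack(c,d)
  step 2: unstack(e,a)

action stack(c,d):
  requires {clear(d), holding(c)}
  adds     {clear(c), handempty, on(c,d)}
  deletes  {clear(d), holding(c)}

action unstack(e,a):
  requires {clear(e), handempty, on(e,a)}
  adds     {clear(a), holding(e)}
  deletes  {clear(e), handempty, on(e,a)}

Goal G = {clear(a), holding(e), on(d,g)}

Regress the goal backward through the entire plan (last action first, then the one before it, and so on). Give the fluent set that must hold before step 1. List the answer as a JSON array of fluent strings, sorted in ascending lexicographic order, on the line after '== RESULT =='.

Work backward from the goal:
  through step 2 (unstack(e,a)): drop {clear(a), holding(e)}, keep {on(d,g)}, require {clear(e), handempty, on(e,a)}
    → {clear(e), handempty, on(d,g), on(e,a)}
  through step 1 (stack(c,d)): drop {handempty}, keep {clear(e), on(d,g), on(e,a)}, require {clear(d), holding(c)}
    → {clear(d), clear(e), holding(c), on(d,g), on(e,a)}

== RESULT ==
["clear(d)", "clear(e)", "holding(c)", "on(d,g)", "on(e,a)"]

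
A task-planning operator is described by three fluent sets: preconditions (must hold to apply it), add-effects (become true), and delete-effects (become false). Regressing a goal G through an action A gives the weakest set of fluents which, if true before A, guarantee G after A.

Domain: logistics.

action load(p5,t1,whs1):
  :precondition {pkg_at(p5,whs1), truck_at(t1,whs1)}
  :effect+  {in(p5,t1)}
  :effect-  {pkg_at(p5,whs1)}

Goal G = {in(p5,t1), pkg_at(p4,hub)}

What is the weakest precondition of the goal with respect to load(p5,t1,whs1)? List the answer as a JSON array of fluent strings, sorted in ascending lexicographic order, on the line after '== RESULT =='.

Compute (G \ add) ∪ pre:
  G ∩ del = {}  (empty — regression defined)
  G \ add = {in(p5,t1), pkg_at(p4,hub)} \ {in(p5,t1)} = {pkg_at(p4,hub)}
  ∪ pre   = {pkg_at(p4,hub)} ∪ {pkg_at(p5,whs1), truck_at(t1,whs1)}
          = {pkg_at(p4,hub), pkg_at(p5,whs1), truck_at(t1,whs1)}

== RESULT ==
["pkg_at(p4,hub)", "pkg_at(p5,whs1)", "truck_at(t1,whs1)"]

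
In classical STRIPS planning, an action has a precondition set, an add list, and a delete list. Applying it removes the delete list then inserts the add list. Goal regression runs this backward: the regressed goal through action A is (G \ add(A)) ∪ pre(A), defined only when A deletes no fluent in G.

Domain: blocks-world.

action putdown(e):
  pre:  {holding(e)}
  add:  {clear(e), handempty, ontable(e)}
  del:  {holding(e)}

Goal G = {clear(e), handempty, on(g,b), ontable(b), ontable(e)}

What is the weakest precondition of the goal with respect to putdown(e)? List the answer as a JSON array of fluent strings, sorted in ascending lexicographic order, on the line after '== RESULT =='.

Regress:
  G ∩ del = {}  (empty — regression defined)
  G \ add = {clear(e), handempty, on(g,b), ontable(b), ontable(e)} \ {clear(e), handempty, ontable(e)} = {on(g,b), ontable(b)}
  ∪ pre   = {on(g,b), ontable(b)} ∪ {holding(e)}
          = {holding(e), on(g,b), ontable(b)}

== RESULT ==
["holding(e)", "on(g,b)", "ontable(b)"]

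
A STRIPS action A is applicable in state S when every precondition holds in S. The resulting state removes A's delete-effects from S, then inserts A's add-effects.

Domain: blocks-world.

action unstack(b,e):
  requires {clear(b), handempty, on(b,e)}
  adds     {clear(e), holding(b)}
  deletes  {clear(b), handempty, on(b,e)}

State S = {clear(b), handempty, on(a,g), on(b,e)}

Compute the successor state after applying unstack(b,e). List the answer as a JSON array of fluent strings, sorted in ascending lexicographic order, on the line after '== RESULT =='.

Compute (S \ del) ∪ add:
  pre ⊆ S: {clear(b), handempty, on(b,e)} ⊆ S  — applicable
  S \ del = {on(a,g)}
  ∪ add   = {clear(e), holding(b), on(a,g)}

== RESULT ==
["clear(e)", "holding(b)", "on(a,g)"]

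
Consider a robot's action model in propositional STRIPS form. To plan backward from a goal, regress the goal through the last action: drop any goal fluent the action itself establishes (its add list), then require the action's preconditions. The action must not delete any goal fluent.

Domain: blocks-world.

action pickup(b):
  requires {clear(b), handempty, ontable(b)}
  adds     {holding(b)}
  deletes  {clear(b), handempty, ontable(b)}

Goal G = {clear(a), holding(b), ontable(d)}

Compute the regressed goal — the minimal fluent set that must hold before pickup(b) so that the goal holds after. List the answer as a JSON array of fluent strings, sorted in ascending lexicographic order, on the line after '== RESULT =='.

Regress:
  G ∩ del = {}  (empty — regression defined)
  G \ add = {clear(a), holding(b), ontable(d)} \ {holding(b)} = {clear(a), ontable(d)}
  ∪ pre   = {clear(a), ontable(d)} ∪ {clear(b), handempty, ontable(b)}
          = {clear(a), clear(b), handempty, ontable(b), ontable(d)}

== RESULT ==
["clear(a)", "clear(b)", "handempty", "ontable(b)", "ontable(d)"]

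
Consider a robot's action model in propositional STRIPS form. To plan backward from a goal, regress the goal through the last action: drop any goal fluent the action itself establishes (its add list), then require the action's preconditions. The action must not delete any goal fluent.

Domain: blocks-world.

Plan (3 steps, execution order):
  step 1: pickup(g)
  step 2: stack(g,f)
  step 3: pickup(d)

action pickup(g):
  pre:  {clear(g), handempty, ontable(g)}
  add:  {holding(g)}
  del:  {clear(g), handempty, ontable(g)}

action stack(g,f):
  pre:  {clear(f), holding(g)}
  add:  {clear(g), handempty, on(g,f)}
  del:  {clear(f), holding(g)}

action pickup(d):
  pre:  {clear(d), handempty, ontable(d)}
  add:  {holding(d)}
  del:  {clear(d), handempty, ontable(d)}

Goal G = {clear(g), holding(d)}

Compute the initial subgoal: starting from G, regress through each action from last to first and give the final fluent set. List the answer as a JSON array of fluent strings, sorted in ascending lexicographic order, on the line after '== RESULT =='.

Regress step by step:
  through step 3 (pickup(d)): drop {holding(d)}, keep {clear(g)}, require {clear(d), handempty, ontable(d)}
    → {clear(d), clear(g), handempty, ontable(d)}
  through step 2 (stack(g,f)): drop {clear(g), handempty}, keep {clear(d), ontable(d)}, require {clear(f), holding(g)}
    → {clear(d), clear(f), holding(g), ontable(d)}
  through step 1 (pickup(g)): drop {holding(g)}, keep {clear(d), clear(f), ontable(d)}, require {clear(g), handempty, ontable(g)}
    → {clear(d), clear(f), clear(g), handempty, ontable(d), ontable(g)}

== RESULT ==
["clear(d)", "clear(f)", "clear(g)", "handempty", "ontable(d)", "ontable(g)"]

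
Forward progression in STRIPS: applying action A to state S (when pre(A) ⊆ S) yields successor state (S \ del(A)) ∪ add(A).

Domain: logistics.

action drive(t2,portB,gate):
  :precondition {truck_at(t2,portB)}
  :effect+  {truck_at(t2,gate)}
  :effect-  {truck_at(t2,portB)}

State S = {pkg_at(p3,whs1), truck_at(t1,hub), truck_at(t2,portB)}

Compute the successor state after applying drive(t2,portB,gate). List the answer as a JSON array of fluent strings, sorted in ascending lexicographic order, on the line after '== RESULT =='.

Progress:
  pre ⊆ S: {truck_at(t2,portB)} ⊆ S  — applicable
  S \ del = {pkg_at(p3,whs1), truck_at(t1,hub)}
  ∪ add   = {pkg_at(p3,whs1), truck_at(t1,hub), truck_at(t2,gate)}

== RESULT ==
["pkg_at(p3,whs1)", "truck_at(t1,hub)", "truck_at(t2,gate)"]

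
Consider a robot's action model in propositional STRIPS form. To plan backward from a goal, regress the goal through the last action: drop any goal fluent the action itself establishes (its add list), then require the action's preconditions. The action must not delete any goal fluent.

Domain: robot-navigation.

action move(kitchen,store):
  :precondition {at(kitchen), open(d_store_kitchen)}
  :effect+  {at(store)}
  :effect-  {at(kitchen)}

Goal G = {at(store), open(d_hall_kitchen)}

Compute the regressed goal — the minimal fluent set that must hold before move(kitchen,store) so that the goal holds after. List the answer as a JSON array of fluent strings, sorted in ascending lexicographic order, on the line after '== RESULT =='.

Compute (G \ add) ∪ pre:
  G ∩ del = {}  (empty — regression defined)
  G \ add = {at(store), open(d_hall_kitchen)} \ {at(store)} = {open(d_hall_kitchen)}
  ∪ pre   = {open(d_hall_kitchen)} ∪ {at(kitchen), open(d_store_kitchen)}
          = {at(kitchen), open(d_hall_kitchen), open(d_store_kitchen)}

== RESULT ==
["at(kitchen)", "open(d_hall_kitchen)", "open(d_store_kitchen)"]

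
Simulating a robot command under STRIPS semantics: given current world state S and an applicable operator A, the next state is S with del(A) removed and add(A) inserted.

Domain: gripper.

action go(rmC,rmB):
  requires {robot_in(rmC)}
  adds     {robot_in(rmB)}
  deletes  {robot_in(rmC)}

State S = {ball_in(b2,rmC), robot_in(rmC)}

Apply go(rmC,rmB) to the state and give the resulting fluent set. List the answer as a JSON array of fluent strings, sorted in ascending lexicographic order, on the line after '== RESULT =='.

Compute (S \ del) ∪ add:
  pre ⊆ S: {robot_in(rmC)} ⊆ S  — applicable
  S \ del = {ball_in(b2,rmC)}
  ∪ add   = {ball_in(b2,rmC), robot_in(rmB)}

== RESULT ==
["ball_in(b2,rmC)", "robot_in(rmB)"]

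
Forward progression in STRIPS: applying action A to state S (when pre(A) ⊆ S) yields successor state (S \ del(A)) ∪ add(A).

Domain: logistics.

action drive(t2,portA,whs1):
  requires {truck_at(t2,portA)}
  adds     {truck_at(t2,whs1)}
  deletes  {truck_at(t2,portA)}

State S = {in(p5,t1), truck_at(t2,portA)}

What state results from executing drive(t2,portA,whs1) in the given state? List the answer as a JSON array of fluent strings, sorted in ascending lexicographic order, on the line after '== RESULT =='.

Compute (S \ del) ∪ add:
  pre ⊆ S: {truck_at(t2,portA)} ⊆ S  — applicable
  S \ del = {in(p5,t1)}
  ∪ add   = {in(p5,t1), truck_at(t2,whs1)}

== RESULT ==
["in(p5,t1)", "truck_at(t2,whs1)"]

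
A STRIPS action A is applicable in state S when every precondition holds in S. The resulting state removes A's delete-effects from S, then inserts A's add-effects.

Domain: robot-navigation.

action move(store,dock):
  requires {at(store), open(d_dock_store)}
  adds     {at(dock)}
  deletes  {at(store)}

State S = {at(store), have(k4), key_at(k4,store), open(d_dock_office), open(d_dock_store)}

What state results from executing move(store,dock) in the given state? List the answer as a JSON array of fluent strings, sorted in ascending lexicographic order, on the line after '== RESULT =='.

Progress:
  pre ⊆ S: {at(store), open(d_dock_store)} ⊆ S  — applicable
  S \ del = {have(k4), key_at(k4,store), open(d_dock_office), open(d_dock_store)}
  ∪ add   = {at(dock), have(k4), key_at(k4,store), open(d_dock_office), open(d_dock_store)}

== RESULT ==
["at(dock)", "have(k4)", "key_at(k4,store)", "open(d_dock_office)", "open(d_dock_store)"]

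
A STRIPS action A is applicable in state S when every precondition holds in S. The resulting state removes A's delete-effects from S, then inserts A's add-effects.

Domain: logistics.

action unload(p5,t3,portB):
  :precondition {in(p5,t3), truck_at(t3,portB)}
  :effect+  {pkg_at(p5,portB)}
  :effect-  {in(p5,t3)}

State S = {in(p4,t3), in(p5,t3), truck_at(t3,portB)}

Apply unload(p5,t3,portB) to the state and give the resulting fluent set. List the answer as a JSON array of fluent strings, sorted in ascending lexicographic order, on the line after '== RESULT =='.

Compute (S \ del) ∪ add:
  pre ⊆ S: {in(p5,t3), truck_at(t3,portB)} ⊆ S  — applicable
  S \ del = {in(p4,t3), truck_at(t3,portB)}
  ∪ add   = {in(p4,t3), pkg_at(p5,portB), truck_at(t3,portB)}

== RESULT ==
["in(p4,t3)", "pkg_at(p5,portB)", "truck_at(t3,portB)"]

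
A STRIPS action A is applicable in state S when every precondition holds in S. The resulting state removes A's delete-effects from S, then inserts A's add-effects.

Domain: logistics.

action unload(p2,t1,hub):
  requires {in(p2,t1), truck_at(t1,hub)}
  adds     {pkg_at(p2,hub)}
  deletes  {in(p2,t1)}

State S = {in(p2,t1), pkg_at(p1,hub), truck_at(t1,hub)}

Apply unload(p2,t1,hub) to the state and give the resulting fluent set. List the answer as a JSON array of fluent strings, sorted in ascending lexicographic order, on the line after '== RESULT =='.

Progress:
  pre ⊆ S: {in(p2,t1), truck_at(t1,hub)} ⊆ S  — applicable
  S \ del = {pkg_at(p1,hub), truck_at(t1,hub)}
  ∪ add   = {pkg_at(p1,hub), pkg_at(p2,hub), truck_at(t1,hub)}

== RESULT ==
["pkg_at(p1,hub)", "pkg_at(p2,hub)", "truck_at(t1,hub)"]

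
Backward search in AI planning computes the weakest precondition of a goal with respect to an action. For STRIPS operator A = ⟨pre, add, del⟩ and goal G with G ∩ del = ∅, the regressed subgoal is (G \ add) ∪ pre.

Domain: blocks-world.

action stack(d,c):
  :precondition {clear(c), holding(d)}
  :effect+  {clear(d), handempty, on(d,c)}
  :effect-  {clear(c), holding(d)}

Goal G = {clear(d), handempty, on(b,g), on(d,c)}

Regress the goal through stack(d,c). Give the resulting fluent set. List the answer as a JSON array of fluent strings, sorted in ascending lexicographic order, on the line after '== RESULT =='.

Regress:
  G ∩ del = {}  (empty — regression defined)
  G \ add = {clear(d), handempty, on(b,g), on(d,c)} \ {clear(d), handempty, on(d,c)} = {on(b,g)}
  ∪ pre   = {on(b,g)} ∪ {clear(c), holding(d)}
          = {clear(c), holding(d), on(b,g)}

== RESULT ==
["clear(c)", "holding(d)", "on(b,g)"]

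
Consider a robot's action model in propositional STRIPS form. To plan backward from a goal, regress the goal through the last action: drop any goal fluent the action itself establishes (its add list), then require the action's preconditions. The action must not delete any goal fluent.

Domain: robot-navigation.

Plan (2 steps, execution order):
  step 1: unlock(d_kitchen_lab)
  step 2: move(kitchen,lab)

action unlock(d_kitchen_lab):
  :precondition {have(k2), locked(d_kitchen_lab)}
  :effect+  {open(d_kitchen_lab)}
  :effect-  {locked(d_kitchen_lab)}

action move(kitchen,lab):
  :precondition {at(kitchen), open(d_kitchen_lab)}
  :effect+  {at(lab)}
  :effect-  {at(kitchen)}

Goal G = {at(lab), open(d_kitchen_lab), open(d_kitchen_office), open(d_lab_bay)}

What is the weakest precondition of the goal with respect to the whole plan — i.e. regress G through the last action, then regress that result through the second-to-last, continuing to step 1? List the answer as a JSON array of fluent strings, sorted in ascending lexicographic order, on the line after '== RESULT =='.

Regress step by step:
  through step 2 (move(kitchen,lab)): drop {at(lab)}, keep {open(d_kitchen_lab), open(d_kitchen_office), open(d_lab_bay)}, require {at(kitchen), open(d_kitchen_lab)}
    → {at(kitchen), open(d_kitchen_lab), open(d_kitchen_office), open(d_lab_bay)}
  through step 1 (unlock(d_kitchen_lab)): drop {open(d_kitchen_lab)}, keep {at(kitchen), open(d_kitchen_office), open(d_lab_bay)}, require {have(k2), locked(d_kitchen_lab)}
    → {at(kitchen), have(k2), locked(d_kitchen_lab), open(d_kitchen_office), open(d_lab_bay)}

== RESULT ==
["at(kitchen)", "have(k2)", "locked(d_kitchen_lab)", "open(d_kitchen_office)", "open(d_lab_bay)"]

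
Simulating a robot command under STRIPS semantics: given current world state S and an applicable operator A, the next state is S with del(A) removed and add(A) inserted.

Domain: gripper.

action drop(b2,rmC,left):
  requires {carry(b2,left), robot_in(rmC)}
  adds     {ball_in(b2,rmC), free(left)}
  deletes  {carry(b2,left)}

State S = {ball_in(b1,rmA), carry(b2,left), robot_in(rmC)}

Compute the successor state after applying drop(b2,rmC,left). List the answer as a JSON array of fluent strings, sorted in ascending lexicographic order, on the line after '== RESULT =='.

Compute (S \ del) ∪ add:
  pre ⊆ S: {carry(b2,left), robot_in(rmC)} ⊆ S  — applicable
  S \ del = {ball_in(b1,rmA), robot_in(rmC)}
  ∪ add   = {ball_in(b1,rmA), ball_in(b2,rmC), free(left), robot_in(rmC)}

== RESULT ==
["ball_in(b1,rmA)", "ball_in(b2,rmC)", "free(left)", "robot_in(rmC)"]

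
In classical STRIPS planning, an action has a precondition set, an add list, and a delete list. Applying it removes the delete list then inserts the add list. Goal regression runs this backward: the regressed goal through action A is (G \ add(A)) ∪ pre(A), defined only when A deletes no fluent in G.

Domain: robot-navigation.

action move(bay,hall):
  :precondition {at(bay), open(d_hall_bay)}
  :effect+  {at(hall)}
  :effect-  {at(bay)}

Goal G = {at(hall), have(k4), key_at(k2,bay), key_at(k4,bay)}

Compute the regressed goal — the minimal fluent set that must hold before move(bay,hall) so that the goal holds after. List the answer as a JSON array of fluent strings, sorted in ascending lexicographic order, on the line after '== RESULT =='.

Regress:
  G ∩ del = {}  (empty — regression defined)
  G \ add = {at(hall), have(k4), key_at(k2,bay), key_at(k4,bay)} \ {at(hall)} = {have(k4), key_at(k2,bay), key_at(k4,bay)}
  ∪ pre   = {have(k4), key_at(k2,bay), key_at(k4,bay)} ∪ {at(bay), open(d_hall_bay)}
          = {at(bay), have(k4), key_at(k2,bay), key_at(k4,bay), open(d_hall_bay)}

== RESULT ==
["at(bay)", "have(k4)", "key_at(k2,bay)", "key_at(k4,bay)", "open(d_hall_bay)"]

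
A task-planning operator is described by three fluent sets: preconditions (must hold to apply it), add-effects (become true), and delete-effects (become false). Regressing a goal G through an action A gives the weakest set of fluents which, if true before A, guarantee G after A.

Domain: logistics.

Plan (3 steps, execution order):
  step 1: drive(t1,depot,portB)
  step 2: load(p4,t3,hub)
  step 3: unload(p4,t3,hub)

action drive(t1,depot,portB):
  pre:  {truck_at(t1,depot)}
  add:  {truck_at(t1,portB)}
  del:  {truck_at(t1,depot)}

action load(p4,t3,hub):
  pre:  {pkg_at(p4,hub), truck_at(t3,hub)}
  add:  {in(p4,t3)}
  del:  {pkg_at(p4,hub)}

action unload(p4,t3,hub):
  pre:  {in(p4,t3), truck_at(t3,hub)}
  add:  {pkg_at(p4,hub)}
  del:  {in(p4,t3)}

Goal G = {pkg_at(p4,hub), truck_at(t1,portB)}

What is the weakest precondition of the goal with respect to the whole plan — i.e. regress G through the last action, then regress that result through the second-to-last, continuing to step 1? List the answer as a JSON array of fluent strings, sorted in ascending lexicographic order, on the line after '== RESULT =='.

Work backward from the goal:
  through step 3 (unload(p4,t3,hub)): drop {pkg_at(p4,hub)}, keep {truck_at(t1,portB)}, require {in(p4,t3), truck_at(t3,hub)}
    → {in(p4,t3), truck_at(t1,portB), truck_at(t3,hub)}
  through step 2 (load(p4,t3,hub)): drop {in(p4,t3)}, keep {truck_at(t1,portB), truck_at(t3,hub)}, require {pkg_at(p4,hub), truck_at(t3,hub)}
    → {pkg_at(p4,hub), truck_at(t1,portB), truck_at(t3,hub)}
  through step 1 (drive(t1,depot,portB)): drop {truck_at(t1,portB)}, keep {pkg_at(p4,hub), truck_at(t3,hub)}, require {truck_at(t1,depot)}
    → {pkg_at(p4,hub), truck_at(t1,depot), truck_at(t3,hub)}

== RESULT ==
["pkg_at(p4,hub)", "truck_at(t1,depot)", "truck_at(t3,hub)"]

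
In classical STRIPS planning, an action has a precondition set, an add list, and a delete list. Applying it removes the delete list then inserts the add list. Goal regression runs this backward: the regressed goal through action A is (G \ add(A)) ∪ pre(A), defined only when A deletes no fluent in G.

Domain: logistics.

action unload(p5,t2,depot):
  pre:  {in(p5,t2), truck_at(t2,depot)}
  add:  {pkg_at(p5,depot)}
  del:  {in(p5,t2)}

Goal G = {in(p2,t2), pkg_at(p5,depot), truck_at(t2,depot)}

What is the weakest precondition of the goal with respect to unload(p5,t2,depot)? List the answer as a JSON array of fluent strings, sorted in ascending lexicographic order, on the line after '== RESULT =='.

Regress:
  G ∩ del = {}  (empty — regression defined)
  G \ add = {in(p2,t2), pkg_at(p5,depot), truck_at(t2,depot)} \ {pkg_at(p5,depot)} = {in(p2,t2), truck_at(t2,depot)}
  ∪ pre   = {in(p2,t2), truck_at(t2,depot)} ∪ {in(p5,t2), truck_at(t2,depot)}
          = {in(p2,t2), in(p5,t2), truck_at(t2,depot)}

== RESULT ==
["in(p2,t2)", "in(p5,t2)", "truck_at(t2,depot)"]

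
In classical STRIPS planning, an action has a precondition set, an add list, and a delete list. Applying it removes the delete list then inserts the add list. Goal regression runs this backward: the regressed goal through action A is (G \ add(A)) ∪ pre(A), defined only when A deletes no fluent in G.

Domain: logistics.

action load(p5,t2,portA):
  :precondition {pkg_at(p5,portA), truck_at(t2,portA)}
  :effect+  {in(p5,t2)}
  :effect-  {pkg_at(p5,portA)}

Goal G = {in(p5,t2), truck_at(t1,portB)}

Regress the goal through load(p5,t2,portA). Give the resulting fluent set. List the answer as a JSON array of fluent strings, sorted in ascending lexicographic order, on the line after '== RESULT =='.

Compute (G \ add) ∪ pre:
  G ∩ del = {}  (empty — regression defined)
  G \ add = {in(p5,t2), truck_at(t1,portB)} \ {in(p5,t2)} = {truck_at(t1,portB)}
  ∪ pre   = {truck_at(t1,portB)} ∪ {pkg_at(p5,portA), truck_at(t2,portA)}
          = {pkg_at(p5,portA), truck_at(t1,portB), truck_at(t2,portA)}

== RESULT ==
["pkg_at(p5,portA)", "truck_at(t1,portB)", "truck_at(t2,portA)"]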